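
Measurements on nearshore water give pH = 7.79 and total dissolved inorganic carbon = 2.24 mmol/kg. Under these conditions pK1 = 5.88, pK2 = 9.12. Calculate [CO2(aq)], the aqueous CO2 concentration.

[CO2*] = 0.0260 mmol/kg

α₀ = 1 / (1 + K1/[H⁺] + K1K2/[H⁺]²) = 1 / (1 + 10^+1.91 + 10^+0.58)
   = 1 / (1 + 81.283 + 3.8019) = 1/86.085 = 0.01162
[CO2*] = α₀ × DIC = 0.01162 × 2.24 = 0.0260 mmol/kg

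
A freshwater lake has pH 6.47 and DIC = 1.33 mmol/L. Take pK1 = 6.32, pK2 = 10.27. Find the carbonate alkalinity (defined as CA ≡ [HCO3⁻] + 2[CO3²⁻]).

CA = [HCO3⁻] + 2[CO3²⁻] = (α₁ + 2α₂)·DIC
At pH 6.47: [H⁺]/K1 = 10^-0.15 = 0.70795, K2/[H⁺] = 10^-3.80 = 0.00015849
α₁ = 1/(1 + 0.70795 + 0.00015849) = 1/1.7081 = 0.5854; α₂ = α₁·K2/[H⁺] = 9.279×10^-5
α₁ + 2α₂ = 0.5856
CA = 0.5856 × 1.33 = 0.779 mmol/L

CA = 0.779 mmol/L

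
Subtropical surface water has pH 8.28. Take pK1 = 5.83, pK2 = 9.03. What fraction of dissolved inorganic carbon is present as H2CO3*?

α₀ = 1 / (1 + K1/[H⁺] + K1K2/[H⁺]²) = 1 / (1 + 10^+2.45 + 10^+1.70)
   = 1 / (1 + 281.84 + 50.119) = 1/332.96 = 0.003003

α₀ = 0.00300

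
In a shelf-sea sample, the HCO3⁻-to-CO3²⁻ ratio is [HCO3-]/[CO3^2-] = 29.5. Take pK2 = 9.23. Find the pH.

pH = 7.76

From K2 = [H⁺][CO3^2-]/[HCO3-]:  pH = pK2 − log₁₀([HCO3-]/[CO3^2-])
log₁₀(29.5) = +1.470
pH = 9.23 − (+1.470) = 7.76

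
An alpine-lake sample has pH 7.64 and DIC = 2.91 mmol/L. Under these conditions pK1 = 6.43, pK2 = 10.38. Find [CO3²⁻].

α₂ = 1 / (1 + [H⁺]/K2 + [H⁺]²/(K1K2)) = 1 / (1 + 10^+2.74 + 10^+1.53)
   = 1 / (1 + 549.54 + 33.884) = 1/584.43 = 0.001711
[CO3²⁻] = α₂ × DIC = 0.001711 × 2.91 = 0.00498 mmol/L = 4.98 μmol/L

[CO3²⁻] = 4.98 μmol/L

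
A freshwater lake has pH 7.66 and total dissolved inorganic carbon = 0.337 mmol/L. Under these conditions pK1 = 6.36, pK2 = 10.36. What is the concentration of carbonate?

α₂ = 1 / (1 + [H⁺]/K2 + [H⁺]²/(K1K2)) = 1 / (1 + 10^+2.70 + 10^+1.40)
   = 1 / (1 + 501.19 + 25.119) = 1/527.31 = 0.001896
[CO3²⁻] = α₂ × DIC = 0.001896 × 0.337 = 0.000639 mmol/L = 0.639 μmol/L

[CO3²⁻] = 0.639 μmol/L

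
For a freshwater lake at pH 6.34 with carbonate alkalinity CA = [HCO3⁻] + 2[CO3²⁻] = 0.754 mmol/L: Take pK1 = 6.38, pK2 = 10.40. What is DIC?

CA = [HCO3⁻] + 2[CO3²⁻] = (α₁ + 2α₂)·DIC
At pH 6.34: [H⁺]/K1 = 10^0.04 = 1.0965, K2/[H⁺] = 10^-4.06 = 8.7096×10^-5
α₁ = 1/(1 + 1.0965 + 8.7096×10^-5) = 1/2.0966 = 0.4770; α₂ = α₁·K2/[H⁺] = 4.154×10^-5
α₁ + 2α₂ = 0.4771
DIC = CA / (α₁ + 2α₂) = 0.754 / 0.4771 = 1.58 mmol/L

DIC = 1.58 mmol/L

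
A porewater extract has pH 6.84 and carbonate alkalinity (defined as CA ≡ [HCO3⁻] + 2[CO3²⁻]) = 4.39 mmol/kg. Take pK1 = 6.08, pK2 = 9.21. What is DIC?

CA = [HCO3⁻] + 2[CO3²⁻] = (α₁ + 2α₂)·DIC
At pH 6.84: [H⁺]/K1 = 10^-0.76 = 0.17378, K2/[H⁺] = 10^-2.37 = 0.0042658
α₁ = 1/(1 + 0.17378 + 0.0042658) = 1/1.1780 = 0.8489; α₂ = α₁·K2/[H⁺] = 0.003621
α₁ + 2α₂ = 0.8561
DIC = CA / (α₁ + 2α₂) = 4.39 / 0.8561 = 5.13 mmol/kg

DIC = 5.13 mmol/kg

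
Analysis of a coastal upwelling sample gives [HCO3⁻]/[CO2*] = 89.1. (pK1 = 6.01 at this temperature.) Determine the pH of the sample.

pH = 7.96

From K1 = [H⁺][HCO3⁻]/[CO2*]:  pH = pK1 + log₁₀([HCO3⁻]/[CO2*])
log₁₀(89.1) = +1.950
pH = 6.01 + (+1.950) = 7.96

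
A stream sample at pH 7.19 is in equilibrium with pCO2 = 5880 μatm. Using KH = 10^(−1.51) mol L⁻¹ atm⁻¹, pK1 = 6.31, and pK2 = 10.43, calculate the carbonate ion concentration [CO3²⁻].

[CO2*] = KH · pCO2 = 10^(−1.51) × 5880×10^-6 = 1.817×10^-4 mol/L
α₀ = 1/(1 + K1/[H⁺] + K1K2/[H⁺]²) = 1/(1 + 10^+0.88 + 10^-2.36) = 0.1164
DIC = [CO2*]/α₀ = 1.817×10^-4 / 0.1164 = 1.561 mmol/L
[CO3²⁻] = α₂·DIC; α₂ = 0.0005082, so [CO3²⁻] = 0.0005082 × 1.561 = 0.000793 mmol/L = 0.793 μmol/L

[CO3²⁻] = 0.793 μmol/L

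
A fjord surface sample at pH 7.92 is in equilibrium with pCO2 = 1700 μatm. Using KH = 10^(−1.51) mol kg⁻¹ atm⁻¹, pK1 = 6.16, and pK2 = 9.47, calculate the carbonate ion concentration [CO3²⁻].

[CO3²⁻] = 0.0852 mmol/kg

[CO2*] = KH · pCO2 = 10^(−1.51) × 1700×10^-6 = 5.254×10^-5 mol/kg
α₀ = 1/(1 + K1/[H⁺] + K1K2/[H⁺]²) = 1/(1 + 10^+1.76 + 10^+0.21) = 0.01662
DIC = [CO2*]/α₀ = 5.254×10^-5 / 0.01662 = 3.161 mmol/kg
[CO3²⁻] = α₂·DIC; α₂ = 0.02696, so [CO3²⁻] = 0.02696 × 3.161 = 0.0852 mmol/kg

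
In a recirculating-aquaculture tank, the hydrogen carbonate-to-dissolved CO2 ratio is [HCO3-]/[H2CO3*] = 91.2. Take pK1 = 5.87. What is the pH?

From K1 = [H⁺][HCO3-]/[H2CO3*]:  pH = pK1 + log₁₀([HCO3-]/[H2CO3*])
log₁₀(91.2) = +1.960
pH = 5.87 + (+1.960) = 7.83

pH = 7.83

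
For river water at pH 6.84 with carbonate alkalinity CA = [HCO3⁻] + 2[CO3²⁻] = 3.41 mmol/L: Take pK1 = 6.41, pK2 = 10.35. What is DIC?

DIC = 4.68 mmol/L

CA = [HCO3⁻] + 2[CO3²⁻] = (α₁ + 2α₂)·DIC
At pH 6.84: [H⁺]/K1 = 10^-0.43 = 0.37154, K2/[H⁺] = 10^-3.51 = 0.00030903
α₁ = 1/(1 + 0.37154 + 0.00030903) = 1/1.3718 = 0.7289; α₂ = α₁·K2/[H⁺] = 0.0002253
α₁ + 2α₂ = 0.7294
DIC = CA / (α₁ + 2α₂) = 3.41 / 0.7294 = 4.68 mmol/L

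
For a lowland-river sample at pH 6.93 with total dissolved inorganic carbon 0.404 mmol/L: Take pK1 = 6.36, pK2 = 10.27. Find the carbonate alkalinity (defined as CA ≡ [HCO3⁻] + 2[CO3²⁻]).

CA = [HCO3⁻] + 2[CO3²⁻] = (α₁ + 2α₂)·DIC
At pH 6.93: [H⁺]/K1 = 10^-0.57 = 0.26915, K2/[H⁺] = 10^-3.34 = 0.00045709
α₁ = 1/(1 + 0.26915 + 0.00045709) = 1/1.2696 = 0.7876; α₂ = α₁·K2/[H⁺] = 0.0003600
α₁ + 2α₂ = 0.7884
CA = 0.7884 × 0.404 = 0.318 mmol/L

CA = 0.318 mmol/L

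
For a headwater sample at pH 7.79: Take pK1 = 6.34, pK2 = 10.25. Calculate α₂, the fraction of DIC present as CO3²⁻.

α₂ = 0.00334

α₂ = 1 / (1 + [H⁺]/K2 + [H⁺]²/(K1K2)) = 1 / (1 + 10^+2.46 + 10^+1.01)
   = 1 / (1 + 288.40 + 10.233) = 1/299.64 = 0.003337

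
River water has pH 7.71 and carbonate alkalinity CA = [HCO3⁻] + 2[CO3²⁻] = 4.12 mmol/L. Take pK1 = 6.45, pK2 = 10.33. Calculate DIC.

CA = [HCO3⁻] + 2[CO3²⁻] = (α₁ + 2α₂)·DIC
At pH 7.71: [H⁺]/K1 = 10^-1.26 = 0.054954, K2/[H⁺] = 10^-2.62 = 0.0023988
α₁ = 1/(1 + 0.054954 + 0.0023988) = 1/1.0574 = 0.9458; α₂ = α₁·K2/[H⁺] = 0.002269
α₁ + 2α₂ = 0.9503
DIC = CA / (α₁ + 2α₂) = 4.12 / 0.9503 = 4.34 mmol/L

DIC = 4.34 mmol/L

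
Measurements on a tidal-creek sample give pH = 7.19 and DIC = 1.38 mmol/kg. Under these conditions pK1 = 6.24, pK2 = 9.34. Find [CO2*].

[CO2*] = 0.138 mmol/kg

α₀ = 1 / (1 + K1/[H⁺] + K1K2/[H⁺]²) = 1 / (1 + 10^+0.95 + 10^-1.20)
   = 1 / (1 + 8.9125 + 0.063096) = 1/9.9756 = 0.1002
[CO2*] = α₀ × DIC = 0.1002 × 1.38 = 0.138 mmol/kg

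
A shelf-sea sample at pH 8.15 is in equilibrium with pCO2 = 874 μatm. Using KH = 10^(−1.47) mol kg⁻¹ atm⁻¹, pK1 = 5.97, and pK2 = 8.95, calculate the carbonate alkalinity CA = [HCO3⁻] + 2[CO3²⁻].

[CO2*] = KH · pCO2 = 10^(−1.47) × 874×10^-6 = 2.961×10^-5 mol/kg
α₀ = 1/(1 + K1/[H⁺] + K1K2/[H⁺]²) = 1/(1 + 10^+2.18 + 10^+1.38) = 0.005671
DIC = [CO2*]/α₀ = 2.961×10^-5 / 0.005671 = 5.222 mmol/kg
CA = (α₁ + 2α₂)·DIC = (0.8583 + 2×0.1360) × 5.222 = 5.90 mmol/kg

CA = 5.90 mmol/kg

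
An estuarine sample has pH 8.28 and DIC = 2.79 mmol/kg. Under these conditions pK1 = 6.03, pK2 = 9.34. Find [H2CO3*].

[CO2*] = 14.4 μmol/kg

α₀ = 1 / (1 + K1/[H⁺] + K1K2/[H⁺]²) = 1 / (1 + 10^+2.25 + 10^+1.19)
   = 1 / (1 + 177.83 + 15.488) = 1/194.32 = 0.005146
[CO2*] = α₀ × DIC = 0.005146 × 2.79 = 0.0144 mmol/kg = 14.4 μmol/kg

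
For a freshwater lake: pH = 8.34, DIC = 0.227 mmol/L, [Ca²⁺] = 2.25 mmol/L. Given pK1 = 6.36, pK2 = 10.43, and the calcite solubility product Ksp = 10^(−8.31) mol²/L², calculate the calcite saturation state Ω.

Ω = 0.832

α₂ = 1 / (1 + [H⁺]/K2 + [H⁺]²/(K1K2)) = 1 / (1 + 10^+2.09 + 10^+0.11)
   = 1 / (1 + 123.03 + 1.2882) = 1/125.32 = 0.007980
[CO3²⁻] = α₂ × DIC = 0.007980 × 0.227 = 0.001811 mmol/L = 1.811 μmol/L
Ksp = 10^(−8.31) = 4.898×10^-9
Ω = [Ca²⁺][CO3²⁻]/Ksp = (2.25×10^-3)(1.811×10^-6) / 4.898×10^-9 = 0.832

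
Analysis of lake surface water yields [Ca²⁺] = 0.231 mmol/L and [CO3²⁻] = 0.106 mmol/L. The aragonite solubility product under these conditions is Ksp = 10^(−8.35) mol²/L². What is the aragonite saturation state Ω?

Ω = 5.48

Ksp = 10^(−8.35) = 4.467×10^-9
Ω = [Ca²⁺][CO3²⁻]/Ksp = (0.231×10^-3)(0.106×10^-3) / 4.467×10^-9 = 5.48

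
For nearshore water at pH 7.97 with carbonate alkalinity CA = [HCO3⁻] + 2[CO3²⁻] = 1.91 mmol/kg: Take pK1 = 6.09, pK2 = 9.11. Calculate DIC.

CA = [HCO3⁻] + 2[CO3²⁻] = (α₁ + 2α₂)·DIC
At pH 7.97: [H⁺]/K1 = 10^-1.88 = 0.013183, K2/[H⁺] = 10^-1.14 = 0.072444
α₁ = 1/(1 + 0.013183 + 0.072444) = 1/1.0856 = 0.9211; α₂ = α₁·K2/[H⁺] = 0.06673
α₁ + 2α₂ = 1.0546
DIC = CA / (α₁ + 2α₂) = 1.91 / 1.0546 = 1.81 mmol/kg

DIC = 1.81 mmol/kg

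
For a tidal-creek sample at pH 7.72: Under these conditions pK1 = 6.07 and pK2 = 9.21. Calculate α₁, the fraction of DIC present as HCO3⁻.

α₁ = 1 / (1 + [H⁺]/K1 + K2/[H⁺]) = 1 / (1 + 10^-1.65 + 10^-1.49)
   = 1 / (1 + 0.022387 + 0.032359) = 1/1.0547 = 0.9481

α₁ = 0.948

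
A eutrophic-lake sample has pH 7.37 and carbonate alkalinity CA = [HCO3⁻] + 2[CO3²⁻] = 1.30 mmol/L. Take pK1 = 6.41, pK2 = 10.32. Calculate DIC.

DIC = 1.44 mmol/L

CA = [HCO3⁻] + 2[CO3²⁻] = (α₁ + 2α₂)·DIC
At pH 7.37: [H⁺]/K1 = 10^-0.96 = 0.10965, K2/[H⁺] = 10^-2.95 = 0.0011220
α₁ = 1/(1 + 0.10965 + 0.0011220) = 1/1.1108 = 0.9003; α₂ = α₁·K2/[H⁺] = 0.001010
α₁ + 2α₂ = 0.9023
DIC = CA / (α₁ + 2α₂) = 1.30 / 0.9023 = 1.44 mmol/L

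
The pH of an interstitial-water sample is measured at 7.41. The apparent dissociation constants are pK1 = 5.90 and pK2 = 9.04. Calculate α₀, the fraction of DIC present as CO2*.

α₀ = 0.0293

α₀ = 1 / (1 + K1/[H⁺] + K1K2/[H⁺]²) = 1 / (1 + 10^+1.51 + 10^-0.12)
   = 1 / (1 + 32.359 + 0.75858) = 1/34.118 = 0.02931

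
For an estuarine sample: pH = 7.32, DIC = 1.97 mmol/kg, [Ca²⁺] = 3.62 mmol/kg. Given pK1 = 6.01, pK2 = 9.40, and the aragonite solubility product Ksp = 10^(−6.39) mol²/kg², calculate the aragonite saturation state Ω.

α₂ = 1 / (1 + [H⁺]/K2 + [H⁺]²/(K1K2)) = 1 / (1 + 10^+2.08 + 10^+0.77)
   = 1 / (1 + 120.23 + 5.8884) = 1/127.11 = 0.007867
[CO3²⁻] = α₂ × DIC = 0.007867 × 1.97 = 0.01550 mmol/kg = 15.50 μmol/kg
Ksp = 10^(−6.39) = 4.074×10^-7
Ω = [Ca²⁺][CO3²⁻]/Ksp = (3.62×10^-3)(1.550×10^-5) / 4.074×10^-7 = 0.138

Ω = 0.138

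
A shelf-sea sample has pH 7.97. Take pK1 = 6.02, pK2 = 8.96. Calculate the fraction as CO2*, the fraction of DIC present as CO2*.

α₀ = 0.0101

α₀ = 1 / (1 + K1/[H⁺] + K1K2/[H⁺]²) = 1 / (1 + 10^+1.95 + 10^+0.96)
   = 1 / (1 + 89.125 + 9.1201) = 1/99.245 = 0.01008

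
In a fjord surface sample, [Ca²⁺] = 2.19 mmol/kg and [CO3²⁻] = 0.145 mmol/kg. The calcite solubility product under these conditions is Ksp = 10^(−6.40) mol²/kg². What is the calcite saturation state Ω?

Ksp = 10^(−6.40) = 3.981×10^-7
Ω = [Ca²⁺][CO3²⁻]/Ksp = (2.19×10^-3)(0.145×10^-3) / 3.981×10^-7 = 0.798

Ω = 0.798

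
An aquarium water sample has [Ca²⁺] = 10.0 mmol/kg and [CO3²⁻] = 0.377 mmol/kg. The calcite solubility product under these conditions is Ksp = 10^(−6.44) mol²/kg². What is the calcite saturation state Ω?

Ω = 10.4

Ksp = 10^(−6.44) = 3.631×10^-7
Ω = [Ca²⁺][CO3²⁻]/Ksp = (10.0×10^-3)(0.377×10^-3) / 3.631×10^-7 = 10.4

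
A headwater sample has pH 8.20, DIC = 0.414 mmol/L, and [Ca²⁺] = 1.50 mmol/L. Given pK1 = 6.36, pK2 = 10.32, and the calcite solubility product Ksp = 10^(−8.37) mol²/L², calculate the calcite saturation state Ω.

Ω = 1.08

α₂ = 1 / (1 + [H⁺]/K2 + [H⁺]²/(K1K2)) = 1 / (1 + 10^+2.12 + 10^+0.28)
   = 1 / (1 + 131.83 + 1.9055) = 1/134.73 = 0.007422
[CO3²⁻] = α₂ × DIC = 0.007422 × 0.414 = 0.003073 mmol/L = 3.073 μmol/L
Ksp = 10^(−8.37) = 4.266×10^-9
Ω = [Ca²⁺][CO3²⁻]/Ksp = (1.50×10^-3)(3.073×10^-6) / 4.266×10^-9 = 1.08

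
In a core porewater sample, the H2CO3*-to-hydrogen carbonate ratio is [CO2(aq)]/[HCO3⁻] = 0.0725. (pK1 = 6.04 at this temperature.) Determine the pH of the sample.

pH = 7.18

From K1 = [H⁺][HCO3⁻]/[CO2(aq)]:  pH = pK1 − log₁₀([CO2(aq)]/[HCO3⁻])
log₁₀(0.0725) = -1.140
pH = 6.04 − (-1.140) = 7.18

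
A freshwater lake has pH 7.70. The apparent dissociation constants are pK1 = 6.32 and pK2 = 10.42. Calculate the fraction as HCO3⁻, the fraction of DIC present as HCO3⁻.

α₁ = 1 / (1 + [H⁺]/K1 + K2/[H⁺]) = 1 / (1 + 10^-1.38 + 10^-2.72)
   = 1 / (1 + 0.041687 + 0.0019055) = 1/1.0436 = 0.9582

α₁ = 0.958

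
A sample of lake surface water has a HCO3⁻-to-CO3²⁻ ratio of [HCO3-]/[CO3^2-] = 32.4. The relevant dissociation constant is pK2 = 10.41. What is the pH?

pH = 8.90

From K2 = [H⁺][CO3^2-]/[HCO3-]:  pH = pK2 − log₁₀([HCO3-]/[CO3^2-])
log₁₀(32.4) = +1.511
pH = 10.41 − (+1.511) = 8.90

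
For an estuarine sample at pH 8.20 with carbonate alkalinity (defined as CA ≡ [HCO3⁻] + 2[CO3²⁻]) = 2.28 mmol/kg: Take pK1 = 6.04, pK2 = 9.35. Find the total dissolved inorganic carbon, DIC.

DIC = 2.15 mmol/kg

CA = [HCO3⁻] + 2[CO3²⁻] = (α₁ + 2α₂)·DIC
At pH 8.20: [H⁺]/K1 = 10^-2.16 = 0.0069183, K2/[H⁺] = 10^-1.15 = 0.070795
α₁ = 1/(1 + 0.0069183 + 0.070795) = 1/1.0777 = 0.9279; α₂ = α₁·K2/[H⁺] = 0.06569
α₁ + 2α₂ = 1.0593
DIC = CA / (α₁ + 2α₂) = 2.28 / 1.0593 = 2.15 mmol/kg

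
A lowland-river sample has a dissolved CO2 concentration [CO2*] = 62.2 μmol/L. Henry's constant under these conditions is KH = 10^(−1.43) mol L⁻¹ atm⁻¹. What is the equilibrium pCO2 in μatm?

pCO2 = 1670 μatm

KH = 10^(−1.43) = 3.715×10^-2 mol L⁻¹ atm⁻¹
pCO2 = [CO2*]/KH = 62.2×10^-6 / 3.715×10^-2 = 1.67×10^-3 atm = 1670 μatm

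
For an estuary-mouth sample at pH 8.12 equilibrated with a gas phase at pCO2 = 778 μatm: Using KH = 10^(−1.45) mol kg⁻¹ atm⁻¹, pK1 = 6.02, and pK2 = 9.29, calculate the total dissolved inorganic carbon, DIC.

DIC = 3.74 mmol/kg

[CO2*] = KH · pCO2 = 10^(−1.45) × 778×10^-6 = 2.760×10^-5 mol/kg
α₀ = 1/(1 + K1/[H⁺] + K1K2/[H⁺]²) = 1/(1 + 10^+2.10 + 10^+0.93) = 0.007385
DIC = [CO2*]/α₀ = 2.760×10^-5 / 0.007385 = 3.74 mmol/kg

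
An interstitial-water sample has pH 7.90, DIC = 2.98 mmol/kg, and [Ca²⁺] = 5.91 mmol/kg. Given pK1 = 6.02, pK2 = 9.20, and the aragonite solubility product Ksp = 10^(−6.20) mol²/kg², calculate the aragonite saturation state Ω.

Ω = 1.32

α₂ = 1 / (1 + [H⁺]/K2 + [H⁺]²/(K1K2)) = 1 / (1 + 10^+1.30 + 10^-0.58)
   = 1 / (1 + 19.953 + 0.26303) = 1/21.216 = 0.04714
[CO3²⁻] = α₂ × DIC = 0.04714 × 2.98 = 0.1405 mmol/kg
Ksp = 10^(−6.20) = 6.310×10^-7
Ω = [Ca²⁺][CO3²⁻]/Ksp = (5.91×10^-3)(1.405×10^-4) / 6.310×10^-7 = 1.32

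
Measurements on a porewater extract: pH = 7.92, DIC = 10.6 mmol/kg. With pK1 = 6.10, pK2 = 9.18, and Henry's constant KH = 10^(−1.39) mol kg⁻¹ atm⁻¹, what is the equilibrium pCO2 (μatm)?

α₀ = 1 / (1 + K1/[H⁺] + K1K2/[H⁺]²) = 1 / (1 + 10^+1.82 + 10^+0.56)
   = 1 / (1 + 66.069 + 3.6308) = 1/70.700 = 0.01414
[CO2*] = α₀ × DIC = 0.01414 × 10.6 = 0.1499 mmol/kg
pCO2 = [CO2*]/KH = 1.499×10^-4 / 4.074×10^-2 = 3680 μatm

pCO2 = 3680 μatm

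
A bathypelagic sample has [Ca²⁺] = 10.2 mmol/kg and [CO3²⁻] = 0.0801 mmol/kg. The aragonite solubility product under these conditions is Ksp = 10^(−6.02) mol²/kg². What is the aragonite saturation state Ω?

Ksp = 10^(−6.02) = 9.550×10^-7
Ω = [Ca²⁺][CO3²⁻]/Ksp = (10.2×10^-3)(0.0801×10^-3) / 9.550×10^-7 = 0.856

Ω = 0.856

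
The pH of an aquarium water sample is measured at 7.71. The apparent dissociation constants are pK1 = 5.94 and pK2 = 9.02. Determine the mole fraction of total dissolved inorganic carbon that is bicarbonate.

α₁ = 0.938

α₁ = 1 / (1 + [H⁺]/K1 + K2/[H⁺]) = 1 / (1 + 10^-1.77 + 10^-1.31)
   = 1 / (1 + 0.016982 + 0.048978) = 1/1.0660 = 0.9381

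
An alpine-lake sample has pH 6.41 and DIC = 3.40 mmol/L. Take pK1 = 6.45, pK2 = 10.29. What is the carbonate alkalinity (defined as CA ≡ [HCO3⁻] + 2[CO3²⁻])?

CA = 1.62 mmol/L

CA = [HCO3⁻] + 2[CO3²⁻] = (α₁ + 2α₂)·DIC
At pH 6.41: [H⁺]/K1 = 10^0.04 = 1.0965, K2/[H⁺] = 10^-3.88 = 0.00013183
α₁ = 1/(1 + 1.0965 + 0.00013183) = 1/2.0966 = 0.4770; α₂ = α₁·K2/[H⁺] = 6.288×10^-5
α₁ + 2α₂ = 0.4771
CA = 0.4771 × 3.40 = 1.62 mmol/L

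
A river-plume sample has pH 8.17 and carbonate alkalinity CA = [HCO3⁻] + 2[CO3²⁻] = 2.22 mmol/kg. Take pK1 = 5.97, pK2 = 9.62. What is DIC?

DIC = 2.16 mmol/kg

CA = [HCO3⁻] + 2[CO3²⁻] = (α₁ + 2α₂)·DIC
At pH 8.17: [H⁺]/K1 = 10^-2.20 = 0.0063096, K2/[H⁺] = 10^-1.45 = 0.035481
α₁ = 1/(1 + 0.0063096 + 0.035481) = 1/1.0418 = 0.9599; α₂ = α₁·K2/[H⁺] = 0.03406
α₁ + 2α₂ = 1.0280
DIC = CA / (α₁ + 2α₂) = 2.22 / 1.0280 = 2.16 mmol/kg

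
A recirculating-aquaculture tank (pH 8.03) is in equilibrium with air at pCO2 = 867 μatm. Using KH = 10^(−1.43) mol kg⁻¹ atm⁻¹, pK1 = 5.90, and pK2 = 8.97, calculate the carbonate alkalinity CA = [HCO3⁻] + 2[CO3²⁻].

CA = 5.34 mmol/kg

[CO2*] = KH · pCO2 = 10^(−1.43) × 867×10^-6 = 3.221×10^-5 mol/kg
α₀ = 1/(1 + K1/[H⁺] + K1K2/[H⁺]²) = 1/(1 + 10^+2.13 + 10^+1.19) = 0.006606
DIC = [CO2*]/α₀ = 3.221×10^-5 / 0.006606 = 4.876 mmol/kg
CA = (α₁ + 2α₂)·DIC = (0.8911 + 2×0.1023) × 4.876 = 5.34 mmol/kg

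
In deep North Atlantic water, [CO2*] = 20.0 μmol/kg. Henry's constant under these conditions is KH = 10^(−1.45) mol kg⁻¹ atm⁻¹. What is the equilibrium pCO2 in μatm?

pCO2 = 564 μatm

KH = 10^(−1.45) = 3.548×10^-2 mol kg⁻¹ atm⁻¹
pCO2 = [CO2*]/KH = 20.0×10^-6 / 3.548×10^-2 = 5.64×10^-4 atm = 564 μatm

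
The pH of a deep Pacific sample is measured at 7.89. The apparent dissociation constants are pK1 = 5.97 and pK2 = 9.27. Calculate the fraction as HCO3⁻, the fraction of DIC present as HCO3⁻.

α₁ = 1 / (1 + [H⁺]/K1 + K2/[H⁺]) = 1 / (1 + 10^-1.92 + 10^-1.38)
   = 1 / (1 + 0.012023 + 0.041687) = 1/1.0537 = 0.9490

α₁ = 0.949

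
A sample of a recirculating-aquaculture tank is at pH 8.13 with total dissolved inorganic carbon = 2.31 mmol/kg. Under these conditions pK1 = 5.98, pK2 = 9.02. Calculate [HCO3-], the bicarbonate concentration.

[HCO3⁻] = 2.03 mmol/kg

α₁ = 1 / (1 + [H⁺]/K1 + K2/[H⁺]) = 1 / (1 + 10^-2.15 + 10^-0.89)
   = 1 / (1 + 0.0070795 + 0.12882) = 1/1.1359 = 0.8804
[HCO3⁻] = α₁ × DIC = 0.8804 × 2.31 = 2.03 mmol/kg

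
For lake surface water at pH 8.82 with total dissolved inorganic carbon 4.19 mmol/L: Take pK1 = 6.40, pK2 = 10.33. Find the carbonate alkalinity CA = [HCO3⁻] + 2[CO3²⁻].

CA = [HCO3⁻] + 2[CO3²⁻] = (α₁ + 2α₂)·DIC
At pH 8.82: [H⁺]/K1 = 10^-2.42 = 0.0038019, K2/[H⁺] = 10^-1.51 = 0.030903
α₁ = 1/(1 + 0.0038019 + 0.030903) = 1/1.0347 = 0.9665; α₂ = α₁·K2/[H⁺] = 0.02987
α₁ + 2α₂ = 1.0262
CA = 1.0262 × 4.19 = 4.30 mmol/L

CA = 4.30 mmol/L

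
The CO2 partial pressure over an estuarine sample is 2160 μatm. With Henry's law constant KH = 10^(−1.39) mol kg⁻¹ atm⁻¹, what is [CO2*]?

[CO2*] = 88.0 μmol/kg

KH = 10^(−1.39) = 4.074×10^-2 mol kg⁻¹ atm⁻¹
[CO2*] = KH · pCO2 = 4.074×10^-2 × 2160×10^-6 atm = 8.80×10^-5 mol/kg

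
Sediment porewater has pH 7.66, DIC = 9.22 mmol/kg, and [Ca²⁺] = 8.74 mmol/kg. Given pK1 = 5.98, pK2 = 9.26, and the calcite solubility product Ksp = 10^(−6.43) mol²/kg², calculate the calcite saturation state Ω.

Ω = 5.21

α₂ = 1 / (1 + [H⁺]/K2 + [H⁺]²/(K1K2)) = 1 / (1 + 10^+1.60 + 10^-0.08)
   = 1 / (1 + 39.811 + 0.83176) = 1/41.642 = 0.02401
[CO3²⁻] = α₂ × DIC = 0.02401 × 9.22 = 0.2214 mmol/kg
Ksp = 10^(−6.43) = 3.715×10^-7
Ω = [Ca²⁺][CO3²⁻]/Ksp = (8.74×10^-3)(2.214×10^-4) / 3.715×10^-7 = 5.21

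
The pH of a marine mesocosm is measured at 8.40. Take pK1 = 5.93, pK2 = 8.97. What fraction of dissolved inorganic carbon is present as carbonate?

α₂ = 0.212

α₂ = 1 / (1 + [H⁺]/K2 + [H⁺]²/(K1K2)) = 1 / (1 + 10^+0.57 + 10^-1.90)
   = 1 / (1 + 3.7154 + 0.012589) = 1/4.7279 = 0.2115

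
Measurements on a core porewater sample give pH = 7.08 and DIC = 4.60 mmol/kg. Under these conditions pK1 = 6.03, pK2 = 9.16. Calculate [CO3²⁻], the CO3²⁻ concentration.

α₂ = 1 / (1 + [H⁺]/K2 + [H⁺]²/(K1K2)) = 1 / (1 + 10^+2.08 + 10^+1.03)
   = 1 / (1 + 120.23 + 10.715) = 1/131.94 = 0.007579
[CO3²⁻] = α₂ × DIC = 0.007579 × 4.60 = 0.0349 mmol/kg

[CO3²⁻] = 0.0349 mmol/kg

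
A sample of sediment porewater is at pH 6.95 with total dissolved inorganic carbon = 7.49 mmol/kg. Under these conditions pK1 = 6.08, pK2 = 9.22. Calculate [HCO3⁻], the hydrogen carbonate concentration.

[HCO3⁻] = 6.57 mmol/kg

α₁ = 1 / (1 + [H⁺]/K1 + K2/[H⁺]) = 1 / (1 + 10^-0.87 + 10^-2.27)
   = 1 / (1 + 0.13490 + 0.0053703) = 1/1.1403 = 0.8770
[HCO3⁻] = α₁ × DIC = 0.8770 × 7.49 = 6.57 mmol/kg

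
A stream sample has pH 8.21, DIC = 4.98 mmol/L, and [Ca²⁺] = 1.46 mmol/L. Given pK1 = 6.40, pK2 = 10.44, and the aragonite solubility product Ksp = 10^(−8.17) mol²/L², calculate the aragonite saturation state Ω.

Ω = 6.20

α₂ = 1 / (1 + [H⁺]/K2 + [H⁺]²/(K1K2)) = 1 / (1 + 10^+2.23 + 10^+0.42)
   = 1 / (1 + 169.82 + 2.6303) = 1/173.45 = 0.005765
[CO3²⁻] = α₂ × DIC = 0.005765 × 4.98 = 0.02871 mmol/L
Ksp = 10^(−8.17) = 6.761×10^-9
Ω = [Ca²⁺][CO3²⁻]/Ksp = (1.46×10^-3)(2.871×10^-5) / 6.761×10^-9 = 6.20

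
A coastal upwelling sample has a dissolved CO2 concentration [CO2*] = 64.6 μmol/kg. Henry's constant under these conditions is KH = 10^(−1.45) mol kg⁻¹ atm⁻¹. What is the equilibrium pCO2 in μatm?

KH = 10^(−1.45) = 3.548×10^-2 mol kg⁻¹ atm⁻¹
pCO2 = [CO2*]/KH = 64.6×10^-6 / 3.548×10^-2 = 1.82×10^-3 atm = 1820 μatm

pCO2 = 1820 μatm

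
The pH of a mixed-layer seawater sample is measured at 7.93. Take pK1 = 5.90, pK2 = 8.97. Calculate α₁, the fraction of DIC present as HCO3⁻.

α₁ = 1 / (1 + [H⁺]/K1 + K2/[H⁺]) = 1 / (1 + 10^-2.03 + 10^-1.04)
   = 1 / (1 + 0.0093325 + 0.091201) = 1/1.1005 = 0.9087

α₁ = 0.909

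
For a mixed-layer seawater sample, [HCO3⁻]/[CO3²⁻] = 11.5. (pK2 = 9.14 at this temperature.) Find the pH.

pH = 8.08

From K2 = [H⁺][CO3²⁻]/[HCO3⁻]:  pH = pK2 − log₁₀([HCO3⁻]/[CO3²⁻])
log₁₀(11.5) = +1.061
pH = 9.14 − (+1.061) = 8.08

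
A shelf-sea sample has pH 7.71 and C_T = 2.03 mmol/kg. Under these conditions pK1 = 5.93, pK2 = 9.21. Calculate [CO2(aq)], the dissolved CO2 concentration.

[CO2*] = 0.0321 mmol/kg

α₀ = 1 / (1 + K1/[H⁺] + K1K2/[H⁺]²) = 1 / (1 + 10^+1.78 + 10^+0.28)
   = 1 / (1 + 60.256 + 1.9055) = 1/63.161 = 0.01583
[CO2*] = α₀ × DIC = 0.01583 × 2.03 = 0.0321 mmol/kg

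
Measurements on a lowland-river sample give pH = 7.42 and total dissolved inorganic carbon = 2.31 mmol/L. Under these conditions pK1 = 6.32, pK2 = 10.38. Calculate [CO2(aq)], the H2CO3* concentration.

α₀ = 1 / (1 + K1/[H⁺] + K1K2/[H⁺]²) = 1 / (1 + 10^+1.10 + 10^-1.86)
   = 1 / (1 + 12.589 + 0.013804) = 1/13.603 = 0.07351
[CO2*] = α₀ × DIC = 0.07351 × 2.31 = 0.170 mmol/L

[CO2*] = 0.170 mmol/L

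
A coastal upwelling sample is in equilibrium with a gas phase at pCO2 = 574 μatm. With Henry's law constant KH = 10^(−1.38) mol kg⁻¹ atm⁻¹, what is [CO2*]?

[CO2*] = 23.9 μmol/kg

KH = 10^(−1.38) = 4.169×10^-2 mol kg⁻¹ atm⁻¹
[CO2*] = KH · pCO2 = 4.169×10^-2 × 574×10^-6 atm = 2.39×10^-5 mol/kg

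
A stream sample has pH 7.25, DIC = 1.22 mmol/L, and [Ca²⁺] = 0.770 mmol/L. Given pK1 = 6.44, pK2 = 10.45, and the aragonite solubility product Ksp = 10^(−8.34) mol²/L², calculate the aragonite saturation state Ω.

Ω = 0.112

α₂ = 1 / (1 + [H⁺]/K2 + [H⁺]²/(K1K2)) = 1 / (1 + 10^+3.20 + 10^+2.39)
   = 1 / (1 + 1584.9 + 245.47) = 1/1831.4 = 0.0005460
[CO3²⁻] = α₂ × DIC = 0.0005460 × 1.22 = 0.0006662 mmol/L = 0.6662 μmol/L
Ksp = 10^(−8.34) = 4.571×10^-9
Ω = [Ca²⁺][CO3²⁻]/Ksp = (0.770×10^-3)(6.662×10^-7) / 4.571×10^-9 = 0.112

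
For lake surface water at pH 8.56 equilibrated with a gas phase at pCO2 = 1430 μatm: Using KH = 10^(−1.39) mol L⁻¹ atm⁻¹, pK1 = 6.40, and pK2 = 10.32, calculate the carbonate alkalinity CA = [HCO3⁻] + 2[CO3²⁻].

[CO2*] = KH · pCO2 = 10^(−1.39) × 1430×10^-6 = 5.826×10^-5 mol/L
α₀ = 1/(1 + K1/[H⁺] + K1K2/[H⁺]²) = 1/(1 + 10^+2.16 + 10^+0.40) = 0.006754
DIC = [CO2*]/α₀ = 5.826×10^-5 / 0.006754 = 8.625 mmol/L
CA = (α₁ + 2α₂)·DIC = (0.9763 + 2×0.01697) × 8.625 = 8.71 mmol/L

CA = 8.71 mmol/L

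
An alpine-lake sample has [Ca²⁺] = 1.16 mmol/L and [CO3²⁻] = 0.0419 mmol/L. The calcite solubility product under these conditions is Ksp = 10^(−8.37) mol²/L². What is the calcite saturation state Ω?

Ω = 11.4

Ksp = 10^(−8.37) = 4.266×10^-9
Ω = [Ca²⁺][CO3²⁻]/Ksp = (1.16×10^-3)(0.0419×10^-3) / 4.266×10^-9 = 11.4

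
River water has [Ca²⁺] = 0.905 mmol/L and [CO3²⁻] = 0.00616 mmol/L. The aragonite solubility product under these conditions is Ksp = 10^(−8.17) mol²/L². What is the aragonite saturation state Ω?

Ksp = 10^(−8.17) = 6.761×10^-9
Ω = [Ca²⁺][CO3²⁻]/Ksp = (0.905×10^-3)(0.00616×10^-3) / 6.761×10^-9 = 0.825

Ω = 0.825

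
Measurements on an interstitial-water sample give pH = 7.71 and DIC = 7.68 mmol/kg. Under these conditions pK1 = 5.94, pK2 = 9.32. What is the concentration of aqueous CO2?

[CO2*] = 0.125 mmol/kg

α₀ = 1 / (1 + K1/[H⁺] + K1K2/[H⁺]²) = 1 / (1 + 10^+1.77 + 10^+0.16)
   = 1 / (1 + 58.884 + 1.4454) = 1/61.330 = 0.01631
[CO2*] = α₀ × DIC = 0.01631 × 7.68 = 0.125 mmol/kg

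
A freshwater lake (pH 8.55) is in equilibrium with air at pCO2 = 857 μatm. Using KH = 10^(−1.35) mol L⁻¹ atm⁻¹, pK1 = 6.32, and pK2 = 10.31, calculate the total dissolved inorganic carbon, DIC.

DIC = 6.65 mmol/L

[CO2*] = KH · pCO2 = 10^(−1.35) × 857×10^-6 = 3.828×10^-5 mol/L
α₀ = 1/(1 + K1/[H⁺] + K1K2/[H⁺]²) = 1/(1 + 10^+2.23 + 10^+0.47) = 0.005755
DIC = [CO2*]/α₀ = 3.828×10^-5 / 0.005755 = 6.65 mmol/L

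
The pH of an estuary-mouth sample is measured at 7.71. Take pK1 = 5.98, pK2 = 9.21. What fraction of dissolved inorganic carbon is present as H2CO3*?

α₀ = 1 / (1 + K1/[H⁺] + K1K2/[H⁺]²) = 1 / (1 + 10^+1.73 + 10^+0.23)
   = 1 / (1 + 53.703 + 1.6982) = 1/56.401 = 0.01773

α₀ = 0.0177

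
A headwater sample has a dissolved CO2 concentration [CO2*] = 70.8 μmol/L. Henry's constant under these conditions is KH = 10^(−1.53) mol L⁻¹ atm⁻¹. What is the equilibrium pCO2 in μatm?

pCO2 = 2400 μatm

KH = 10^(−1.53) = 2.951×10^-2 mol L⁻¹ atm⁻¹
pCO2 = [CO2*]/KH = 70.8×10^-6 / 2.951×10^-2 = 2.40×10^-3 atm = 2400 μatm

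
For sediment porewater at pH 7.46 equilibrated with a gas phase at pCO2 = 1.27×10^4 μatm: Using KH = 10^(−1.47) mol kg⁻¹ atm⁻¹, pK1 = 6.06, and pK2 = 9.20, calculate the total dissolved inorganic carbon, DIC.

[CO2*] = KH · pCO2 = 10^(−1.47) × 1.27×10^4×10^-6 = 4.303×10^-4 mol/kg
α₀ = 1/(1 + K1/[H⁺] + K1K2/[H⁺]²) = 1/(1 + 10^+1.40 + 10^-0.34) = 0.03763
DIC = [CO2*]/α₀ = 4.303×10^-4 / 0.03763 = 11.4 mmol/kg

DIC = 11.4 mmol/kg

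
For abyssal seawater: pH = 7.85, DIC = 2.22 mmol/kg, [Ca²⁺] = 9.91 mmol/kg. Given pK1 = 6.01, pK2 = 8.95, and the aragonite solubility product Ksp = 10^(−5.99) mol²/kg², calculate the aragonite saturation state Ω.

α₂ = 1 / (1 + [H⁺]/K2 + [H⁺]²/(K1K2)) = 1 / (1 + 10^+1.10 + 10^-0.74)
   = 1 / (1 + 12.589 + 0.18197) = 1/13.771 = 0.07262
[CO3²⁻] = α₂ × DIC = 0.07262 × 2.22 = 0.1612 mmol/kg
Ksp = 10^(−5.99) = 1.023×10^-6
Ω = [Ca²⁺][CO3²⁻]/Ksp = (9.91×10^-3)(1.612×10^-4) / 1.023×10^-6 = 1.56

Ω = 1.56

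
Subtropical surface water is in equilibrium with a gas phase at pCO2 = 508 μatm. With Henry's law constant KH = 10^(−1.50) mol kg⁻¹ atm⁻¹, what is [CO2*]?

[CO2*] = 16.1 μmol/kg

KH = 10^(−1.50) = 3.162×10^-2 mol kg⁻¹ atm⁻¹
[CO2*] = KH · pCO2 = 3.162×10^-2 × 508×10^-6 atm = 1.61×10^-5 mol/kg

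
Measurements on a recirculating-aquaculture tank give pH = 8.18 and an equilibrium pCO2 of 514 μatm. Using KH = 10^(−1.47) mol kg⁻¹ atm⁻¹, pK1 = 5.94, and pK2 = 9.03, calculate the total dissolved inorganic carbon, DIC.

[CO2*] = KH · pCO2 = 10^(−1.47) × 514×10^-6 = 1.742×10^-5 mol/kg
α₀ = 1/(1 + K1/[H⁺] + K1K2/[H⁺]²) = 1/(1 + 10^+2.24 + 10^+1.39) = 0.005017
DIC = [CO2*]/α₀ = 1.742×10^-5 / 0.005017 = 3.47 mmol/kg

DIC = 3.47 mmol/kg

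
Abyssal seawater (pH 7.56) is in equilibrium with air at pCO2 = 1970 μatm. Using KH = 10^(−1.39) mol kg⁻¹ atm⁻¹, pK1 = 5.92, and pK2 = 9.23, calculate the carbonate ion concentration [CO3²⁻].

[CO3²⁻] = 0.0749 mmol/kg

[CO2*] = KH · pCO2 = 10^(−1.39) × 1970×10^-6 = 8.025×10^-5 mol/kg
α₀ = 1/(1 + K1/[H⁺] + K1K2/[H⁺]²) = 1/(1 + 10^+1.64 + 10^-0.03) = 0.02194
DIC = [CO2*]/α₀ = 8.025×10^-5 / 0.02194 = 3.658 mmol/kg
[CO3²⁻] = α₂·DIC; α₂ = 0.02047, so [CO3²⁻] = 0.02047 × 3.658 = 0.0749 mmol/kg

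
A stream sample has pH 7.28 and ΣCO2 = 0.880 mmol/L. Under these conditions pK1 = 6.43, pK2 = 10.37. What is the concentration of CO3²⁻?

α₂ = 1 / (1 + [H⁺]/K2 + [H⁺]²/(K1K2)) = 1 / (1 + 10^+3.09 + 10^+2.24)
   = 1 / (1 + 1230.3 + 173.78) = 1/1405.0 = 0.0007117
[CO3²⁻] = α₂ × DIC = 0.0007117 × 0.880 = 0.000626 mmol/L = 0.626 μmol/L

[CO3²⁻] = 0.626 μmol/L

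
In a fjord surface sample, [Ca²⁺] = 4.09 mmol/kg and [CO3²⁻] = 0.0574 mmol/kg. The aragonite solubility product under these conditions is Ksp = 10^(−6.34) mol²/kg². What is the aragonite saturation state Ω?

Ksp = 10^(−6.34) = 4.571×10^-7
Ω = [Ca²⁺][CO3²⁻]/Ksp = (4.09×10^-3)(0.0574×10^-3) / 4.571×10^-7 = 0.514

Ω = 0.514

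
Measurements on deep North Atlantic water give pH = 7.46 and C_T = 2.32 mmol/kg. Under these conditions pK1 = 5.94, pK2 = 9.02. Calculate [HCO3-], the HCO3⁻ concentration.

[HCO3⁻] = 2.19 mmol/kg

α₁ = 1 / (1 + [H⁺]/K1 + K2/[H⁺]) = 1 / (1 + 10^-1.52 + 10^-1.56)
   = 1 / (1 + 0.030200 + 0.027542) = 1/1.0577 = 0.9454
[HCO3⁻] = α₁ × DIC = 0.9454 × 2.32 = 2.19 mmol/kg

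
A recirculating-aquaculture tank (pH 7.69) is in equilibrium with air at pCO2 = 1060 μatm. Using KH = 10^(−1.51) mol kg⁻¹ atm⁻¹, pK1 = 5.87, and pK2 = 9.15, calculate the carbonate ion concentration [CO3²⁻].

[CO3²⁻] = 0.0750 mmol/kg

[CO2*] = KH · pCO2 = 10^(−1.51) × 1060×10^-6 = 3.276×10^-5 mol/kg
α₀ = 1/(1 + K1/[H⁺] + K1K2/[H⁺]²) = 1/(1 + 10^+1.82 + 10^+0.36) = 0.01442
DIC = [CO2*]/α₀ = 3.276×10^-5 / 0.01442 = 2.272 mmol/kg
[CO3²⁻] = α₂·DIC; α₂ = 0.03303, so [CO3²⁻] = 0.03303 × 2.272 = 0.0750 mmol/kg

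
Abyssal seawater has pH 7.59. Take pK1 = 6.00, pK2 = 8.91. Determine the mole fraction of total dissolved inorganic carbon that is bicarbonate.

α₁ = 0.931

α₁ = 1 / (1 + [H⁺]/K1 + K2/[H⁺]) = 1 / (1 + 10^-1.59 + 10^-1.32)
   = 1 / (1 + 0.025704 + 0.047863) = 1/1.0736 = 0.9315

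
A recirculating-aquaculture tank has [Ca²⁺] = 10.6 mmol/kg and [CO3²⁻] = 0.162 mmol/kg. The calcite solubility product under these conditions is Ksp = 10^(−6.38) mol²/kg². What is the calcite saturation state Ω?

Ksp = 10^(−6.38) = 4.169×10^-7
Ω = [Ca²⁺][CO3²⁻]/Ksp = (10.6×10^-3)(0.162×10^-3) / 4.169×10^-7 = 4.12

Ω = 4.12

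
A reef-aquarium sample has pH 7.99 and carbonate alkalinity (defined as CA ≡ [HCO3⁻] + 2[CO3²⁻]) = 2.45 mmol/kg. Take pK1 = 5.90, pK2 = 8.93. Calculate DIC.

DIC = 2.24 mmol/kg

CA = [HCO3⁻] + 2[CO3²⁻] = (α₁ + 2α₂)·DIC
At pH 7.99: [H⁺]/K1 = 10^-2.09 = 0.0081283, K2/[H⁺] = 10^-0.94 = 0.11482
α₁ = 1/(1 + 0.0081283 + 0.11482) = 1/1.1229 = 0.8905; α₂ = α₁·K2/[H⁺] = 0.1022
α₁ + 2α₂ = 1.0950
DIC = CA / (α₁ + 2α₂) = 2.45 / 1.0950 = 2.24 mmol/kg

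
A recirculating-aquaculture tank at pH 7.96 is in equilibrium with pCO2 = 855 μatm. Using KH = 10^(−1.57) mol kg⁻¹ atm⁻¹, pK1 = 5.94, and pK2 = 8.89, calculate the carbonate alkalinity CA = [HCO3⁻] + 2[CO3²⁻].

[CO2*] = KH · pCO2 = 10^(−1.57) × 855×10^-6 = 2.301×10^-5 mol/kg
α₀ = 1/(1 + K1/[H⁺] + K1K2/[H⁺]²) = 1/(1 + 10^+2.02 + 10^+1.09) = 0.008473
DIC = [CO2*]/α₀ = 2.301×10^-5 / 0.008473 = 2.716 mmol/kg
CA = (α₁ + 2α₂)·DIC = (0.8873 + 2×0.1042) × 2.716 = 2.98 mmol/kg

CA = 2.98 mmol/kg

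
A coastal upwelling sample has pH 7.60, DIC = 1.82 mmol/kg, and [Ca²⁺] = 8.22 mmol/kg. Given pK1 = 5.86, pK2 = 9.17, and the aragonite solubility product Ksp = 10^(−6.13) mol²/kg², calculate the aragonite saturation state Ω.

Ω = 0.520

α₂ = 1 / (1 + [H⁺]/K2 + [H⁺]²/(K1K2)) = 1 / (1 + 10^+1.57 + 10^-0.17)
   = 1 / (1 + 37.154 + 0.67608) = 1/38.830 = 0.02575
[CO3²⁻] = α₂ × DIC = 0.02575 × 1.82 = 0.04687 mmol/kg
Ksp = 10^(−6.13) = 7.413×10^-7
Ω = [Ca²⁺][CO3²⁻]/Ksp = (8.22×10^-3)(4.687×10^-5) / 7.413×10^-7 = 0.520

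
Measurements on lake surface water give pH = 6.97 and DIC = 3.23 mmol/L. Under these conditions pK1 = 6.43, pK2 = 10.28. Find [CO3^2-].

α₂ = 1 / (1 + [H⁺]/K2 + [H⁺]²/(K1K2)) = 1 / (1 + 10^+3.31 + 10^+2.77)
   = 1 / (1 + 2041.7 + 588.84) = 1/2631.6 = 0.0003800
[CO3²⁻] = α₂ × DIC = 0.0003800 × 3.23 = 0.00123 mmol/L = 1.23 μmol/L

[CO3²⁻] = 1.23 μmol/L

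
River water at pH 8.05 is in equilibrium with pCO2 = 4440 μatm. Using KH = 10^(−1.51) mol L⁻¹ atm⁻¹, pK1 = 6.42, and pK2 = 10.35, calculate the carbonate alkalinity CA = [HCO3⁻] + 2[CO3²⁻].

[CO2*] = KH · pCO2 = 10^(−1.51) × 4440×10^-6 = 1.372×10^-4 mol/L
α₀ = 1/(1 + K1/[H⁺] + K1K2/[H⁺]²) = 1/(1 + 10^+1.63 + 10^-0.67) = 0.02279
DIC = [CO2*]/α₀ = 1.372×10^-4 / 0.02279 = 6.020 mmol/L
CA = (α₁ + 2α₂)·DIC = (0.9723 + 2×0.004873) × 6.020 = 5.91 mmol/L

CA = 5.91 mmol/L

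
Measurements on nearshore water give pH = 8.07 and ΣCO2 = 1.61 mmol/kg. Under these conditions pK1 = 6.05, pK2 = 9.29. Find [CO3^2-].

α₂ = 1 / (1 + [H⁺]/K2 + [H⁺]²/(K1K2)) = 1 / (1 + 10^+1.22 + 10^-0.80)
   = 1 / (1 + 16.596 + 0.15849) = 1/17.754 = 0.05632
[CO3²⁻] = α₂ × DIC = 0.05632 × 1.61 = 0.0907 mmol/kg

[CO3²⁻] = 0.0907 mmol/kg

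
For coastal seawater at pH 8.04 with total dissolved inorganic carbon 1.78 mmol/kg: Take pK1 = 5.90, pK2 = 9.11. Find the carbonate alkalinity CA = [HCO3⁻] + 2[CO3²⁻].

CA = 1.91 mmol/kg

CA = [HCO3⁻] + 2[CO3²⁻] = (α₁ + 2α₂)·DIC
At pH 8.04: [H⁺]/K1 = 10^-2.14 = 0.0072444, K2/[H⁺] = 10^-1.07 = 0.085114
α₁ = 1/(1 + 0.0072444 + 0.085114) = 1/1.0924 = 0.9155; α₂ = α₁·K2/[H⁺] = 0.07792
α₁ + 2α₂ = 1.0713
CA = 1.0713 × 1.78 = 1.91 mmol/kg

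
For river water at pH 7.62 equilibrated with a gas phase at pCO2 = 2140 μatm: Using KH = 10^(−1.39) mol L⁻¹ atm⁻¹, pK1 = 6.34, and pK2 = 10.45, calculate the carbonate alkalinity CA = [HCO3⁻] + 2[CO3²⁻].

[CO2*] = KH · pCO2 = 10^(−1.39) × 2140×10^-6 = 8.718×10^-5 mol/L
α₀ = 1/(1 + K1/[H⁺] + K1K2/[H⁺]²) = 1/(1 + 10^+1.28 + 10^-1.55) = 0.04979
DIC = [CO2*]/α₀ = 8.718×10^-5 / 0.04979 = 1.751 mmol/L
CA = (α₁ + 2α₂)·DIC = (0.9488 + 2×0.001403) × 1.751 = 1.67 mmol/L

CA = 1.67 mmol/L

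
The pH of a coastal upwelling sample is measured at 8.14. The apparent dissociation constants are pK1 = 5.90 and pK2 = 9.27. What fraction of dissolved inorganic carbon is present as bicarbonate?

α₁ = 0.926

α₁ = 1 / (1 + [H⁺]/K1 + K2/[H⁺]) = 1 / (1 + 10^-2.24 + 10^-1.13)
   = 1 / (1 + 0.0057544 + 0.074131) = 1/1.0799 = 0.9260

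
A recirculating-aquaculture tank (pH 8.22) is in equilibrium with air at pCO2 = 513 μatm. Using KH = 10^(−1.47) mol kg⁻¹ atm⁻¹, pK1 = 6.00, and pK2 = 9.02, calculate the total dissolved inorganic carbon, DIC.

DIC = 3.36 mmol/kg

[CO2*] = KH · pCO2 = 10^(−1.47) × 513×10^-6 = 1.738×10^-5 mol/kg
α₀ = 1/(1 + K1/[H⁺] + K1K2/[H⁺]²) = 1/(1 + 10^+2.22 + 10^+1.42) = 0.005174
DIC = [CO2*]/α₀ = 1.738×10^-5 / 0.005174 = 3.36 mmol/kg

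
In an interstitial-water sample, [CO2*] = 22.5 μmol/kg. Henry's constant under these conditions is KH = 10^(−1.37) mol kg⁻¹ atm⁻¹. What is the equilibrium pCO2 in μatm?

pCO2 = 527 μatm

KH = 10^(−1.37) = 4.266×10^-2 mol kg⁻¹ atm⁻¹
pCO2 = [CO2*]/KH = 22.5×10^-6 / 4.266×10^-2 = 5.27×10^-4 atm = 527 μatm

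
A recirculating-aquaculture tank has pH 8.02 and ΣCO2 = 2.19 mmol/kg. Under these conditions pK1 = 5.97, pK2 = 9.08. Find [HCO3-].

α₁ = 1 / (1 + [H⁺]/K1 + K2/[H⁺]) = 1 / (1 + 10^-2.05 + 10^-1.06)
   = 1 / (1 + 0.0089125 + 0.087096) = 1/1.0960 = 0.9124
[HCO3⁻] = α₁ × DIC = 0.9124 × 2.19 = 2.00 mmol/kg

[HCO3⁻] = 2.00 mmol/kg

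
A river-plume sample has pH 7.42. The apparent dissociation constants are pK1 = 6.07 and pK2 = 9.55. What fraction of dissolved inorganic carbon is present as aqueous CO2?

α₀ = 1 / (1 + K1/[H⁺] + K1K2/[H⁺]²) = 1 / (1 + 10^+1.35 + 10^-0.78)
   = 1 / (1 + 22.387 + 0.16596) = 1/23.553 = 0.04246

α₀ = 0.0425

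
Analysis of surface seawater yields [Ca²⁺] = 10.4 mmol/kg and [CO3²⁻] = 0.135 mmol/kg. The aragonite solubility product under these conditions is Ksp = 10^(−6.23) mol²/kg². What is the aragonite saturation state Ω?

Ω = 2.38

Ksp = 10^(−6.23) = 5.888×10^-7
Ω = [Ca²⁺][CO3²⁻]/Ksp = (10.4×10^-3)(0.135×10^-3) / 5.888×10^-7 = 2.38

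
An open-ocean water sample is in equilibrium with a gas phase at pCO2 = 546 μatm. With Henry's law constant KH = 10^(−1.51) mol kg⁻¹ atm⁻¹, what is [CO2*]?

KH = 10^(−1.51) = 3.090×10^-2 mol kg⁻¹ atm⁻¹
[CO2*] = KH · pCO2 = 3.090×10^-2 × 546×10^-6 atm = 1.69×10^-5 mol/kg

[CO2*] = 16.9 μmol/kg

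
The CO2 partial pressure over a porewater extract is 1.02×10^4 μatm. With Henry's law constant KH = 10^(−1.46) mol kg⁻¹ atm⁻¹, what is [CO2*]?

KH = 10^(−1.46) = 3.467×10^-2 mol kg⁻¹ atm⁻¹
[CO2*] = KH · pCO2 = 3.467×10^-2 × 1.02×10^4×10^-6 atm = 3.54×10^-4 mol/kg

[CO2*] = 354 μmol/kg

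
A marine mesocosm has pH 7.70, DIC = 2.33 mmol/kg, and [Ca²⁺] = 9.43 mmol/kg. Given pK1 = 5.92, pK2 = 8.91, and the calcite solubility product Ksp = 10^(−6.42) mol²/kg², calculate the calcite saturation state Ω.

Ω = 3.30

α₂ = 1 / (1 + [H⁺]/K2 + [H⁺]²/(K1K2)) = 1 / (1 + 10^+1.21 + 10^-0.57)
   = 1 / (1 + 16.218 + 0.26915) = 1/17.487 = 0.05718
[CO3²⁻] = α₂ × DIC = 0.05718 × 2.33 = 0.1332 mmol/kg
Ksp = 10^(−6.42) = 3.802×10^-7
Ω = [Ca²⁺][CO3²⁻]/Ksp = (9.43×10^-3)(1.332×10^-4) / 3.802×10^-7 = 3.30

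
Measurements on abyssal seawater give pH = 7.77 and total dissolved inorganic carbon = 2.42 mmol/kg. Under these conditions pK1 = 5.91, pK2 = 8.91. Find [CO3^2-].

[CO3²⁻] = 0.161 mmol/kg

α₂ = 1 / (1 + [H⁺]/K2 + [H⁺]²/(K1K2)) = 1 / (1 + 10^+1.14 + 10^-0.72)
   = 1 / (1 + 13.804 + 0.19055) = 1/14.994 = 0.06669
[CO3²⁻] = α₂ × DIC = 0.06669 × 2.42 = 0.161 mmol/kg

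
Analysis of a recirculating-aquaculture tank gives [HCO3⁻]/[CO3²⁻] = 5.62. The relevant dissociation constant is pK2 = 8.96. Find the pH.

From K2 = [H⁺][CO3²⁻]/[HCO3⁻]:  pH = pK2 − log₁₀([HCO3⁻]/[CO3²⁻])
log₁₀(5.62) = +0.750
pH = 8.96 − (+0.750) = 8.21

pH = 8.21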